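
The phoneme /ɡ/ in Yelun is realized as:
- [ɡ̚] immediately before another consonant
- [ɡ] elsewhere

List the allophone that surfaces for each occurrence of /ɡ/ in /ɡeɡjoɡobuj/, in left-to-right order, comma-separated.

Occurrence 1 (position 1): no conditioning environment matches → elsewhere allophone [ɡ].
Occurrence 2 (position 3): immediately before another consonant → [ɡ̚].
Occurrence 3 (position 6): no conditioning environment matches → elsewhere allophone [ɡ].

[ɡ], [ɡ̚], [ɡ]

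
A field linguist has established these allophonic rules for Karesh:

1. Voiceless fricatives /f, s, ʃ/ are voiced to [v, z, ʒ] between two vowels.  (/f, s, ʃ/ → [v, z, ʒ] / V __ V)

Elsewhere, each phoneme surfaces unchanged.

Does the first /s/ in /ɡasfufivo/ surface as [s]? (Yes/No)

/s/ (between /a/ and /f/) fails the environment for rule 1, so it stays [s].
The actual realization is [s], which matches [s].

Yes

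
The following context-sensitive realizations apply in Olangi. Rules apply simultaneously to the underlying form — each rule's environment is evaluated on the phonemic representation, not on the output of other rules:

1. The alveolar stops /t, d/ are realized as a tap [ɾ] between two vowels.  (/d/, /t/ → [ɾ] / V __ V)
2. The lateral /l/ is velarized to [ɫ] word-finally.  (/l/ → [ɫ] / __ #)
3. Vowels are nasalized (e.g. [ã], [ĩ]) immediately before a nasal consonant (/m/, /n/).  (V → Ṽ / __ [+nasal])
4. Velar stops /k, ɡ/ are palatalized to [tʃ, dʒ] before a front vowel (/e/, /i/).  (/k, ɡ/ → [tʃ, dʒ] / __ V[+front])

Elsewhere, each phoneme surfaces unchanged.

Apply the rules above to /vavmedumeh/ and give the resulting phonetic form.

[vavmeɾũmeh]

/a/ — between /v/ and /v/; rule 3 does not apply here → [a].
/e/ — between /m/ and /d/; rule 3 does not apply here → [e].
/d/ (between /e/ and /u/) occurs between two vowels → [ɾ] by rule 1.
Rule 3 applies to /u/ (between /d/ and /m/: before a nasal consonant) → [ũ].
/e/ (between /m/ and /h/): rule 3 targets it, but not before a nasal consonant → unchanged [e].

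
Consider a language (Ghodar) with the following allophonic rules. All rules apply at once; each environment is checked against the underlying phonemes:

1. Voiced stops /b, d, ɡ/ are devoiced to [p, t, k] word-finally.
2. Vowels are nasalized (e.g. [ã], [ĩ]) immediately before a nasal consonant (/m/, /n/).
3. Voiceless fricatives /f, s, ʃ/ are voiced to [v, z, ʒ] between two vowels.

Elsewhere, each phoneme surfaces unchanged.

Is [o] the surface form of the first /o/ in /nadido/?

/o/ (word-final) is in the target of rule 2 but the environment (before a nasal consonant) is not met → [o].
The actual realization is [o], which matches [o].

Yes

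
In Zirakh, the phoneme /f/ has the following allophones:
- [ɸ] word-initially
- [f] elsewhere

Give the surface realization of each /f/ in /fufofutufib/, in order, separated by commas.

[ɸ], [f], [f], [f]

Occurrence 1 (position 1): word-initially → [ɸ].
Occurrence 2 (position 3): no conditioning environment matches → elsewhere allophone [f].
Occurrence 3 (position 5): no conditioning environment matches → elsewhere allophone [f].
Occurrence 4 (position 9): no conditioning environment matches → elsewhere allophone [f].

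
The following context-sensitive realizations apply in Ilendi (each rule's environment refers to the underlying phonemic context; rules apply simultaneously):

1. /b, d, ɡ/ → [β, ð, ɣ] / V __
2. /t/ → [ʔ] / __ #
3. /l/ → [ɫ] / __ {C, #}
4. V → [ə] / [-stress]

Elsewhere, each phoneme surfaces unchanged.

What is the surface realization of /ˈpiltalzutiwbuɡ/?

/p/ (word-initial) is unaffected → [p].
/i/ — between /p/ and /l/; rule 4 does not apply here → [i].
Rule 3 applies to /l/ (between /i/ and /t/: word-finally or immediately before a consonant) → [ɫ].
/t/ — between /l/ and /a/; rule 2 does not apply here → [t].
/a/ — between /t/ and /l/, in an unstressed syllable — surfaces as [ə] (rule 4).
/l/ (between /a/ and /z/) occurs word-finally or immediately before a consonant → [ɫ] by rule 3.
/z/ stays [z].
Rule 4 applies to /u/ (between /z/ and /t/: in an unstressed syllable) → [ə].
/t/ (between /u/ and /i/): rule 2 targets it, but not word-finally → unchanged [t].
/i/ meets the environment for rule 4 (in an unstressed syllable) → [ə].
/w/ (between /i/ and /b/) is unaffected → [w].
/b/ (between /w/ and /u/): rule 1 targets it, but not immediately after a vowel → unchanged [b].
/u/ (between /b/ and /ɡ/) occurs in an unstressed syllable → [ə] by rule 4.
/ɡ/ — word-final, immediately after a vowel — surfaces as [ɣ] (rule 1).

[ˈpiɫtəɫzətəwbəɣ]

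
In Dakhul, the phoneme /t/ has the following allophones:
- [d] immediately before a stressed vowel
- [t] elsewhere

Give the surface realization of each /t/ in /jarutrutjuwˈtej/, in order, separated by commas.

[t], [t], [d]

Occurrence 1 (position 5): no conditioning environment matches → elsewhere allophone [t].
Occurrence 2 (position 8): no conditioning environment matches → elsewhere allophone [t].
Occurrence 3 (position 12): immediately before a stressed vowel → [d].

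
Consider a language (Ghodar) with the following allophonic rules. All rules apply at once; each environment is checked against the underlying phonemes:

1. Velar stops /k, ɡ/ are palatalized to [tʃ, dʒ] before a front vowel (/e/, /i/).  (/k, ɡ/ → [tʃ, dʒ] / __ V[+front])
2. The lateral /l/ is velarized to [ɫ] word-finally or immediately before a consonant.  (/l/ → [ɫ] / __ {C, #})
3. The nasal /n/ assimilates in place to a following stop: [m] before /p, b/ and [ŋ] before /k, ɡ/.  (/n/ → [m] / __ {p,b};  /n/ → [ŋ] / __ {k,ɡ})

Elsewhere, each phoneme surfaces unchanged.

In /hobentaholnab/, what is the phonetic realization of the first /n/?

[n]

/n/ (between /e/ and /t/) fails the environment for rule 3, so it stays [n].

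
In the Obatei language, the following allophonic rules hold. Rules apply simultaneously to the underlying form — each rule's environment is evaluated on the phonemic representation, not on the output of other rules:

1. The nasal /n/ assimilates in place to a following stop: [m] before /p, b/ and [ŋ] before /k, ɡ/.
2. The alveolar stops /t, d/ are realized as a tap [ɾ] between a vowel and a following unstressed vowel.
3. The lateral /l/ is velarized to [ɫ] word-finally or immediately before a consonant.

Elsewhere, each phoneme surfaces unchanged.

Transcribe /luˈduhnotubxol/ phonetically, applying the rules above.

/l/ — word-initial; rule 3 does not apply here → [l].
/u/ (between /l/ and /d/) is unaffected → [u].
/d/ (between /u/ and /u/) is in the target of rule 2 but the environment (between a vowel and a following unstressed vowel) is not met → [d].
/u/ stays [u].
/h/ — not in any rule's target class → [h].
/n/ (between /h/ and /o/) is in the target of rule 1 but the environment (before a labial or velar stop) is not met → [n].
/o/ (between /n/ and /t/) is unaffected → [o].
Rule 2 applies to /t/ (between /o/ and /u/: between a vowel and a following unstressed vowel) → [ɾ].
/u/ (between /t/ and /b/): no rule targets it → [u].
/b/ — not in any rule's target class → [b].
/x/ — not in any rule's target class → [x].
/o/ — not in any rule's target class → [o].
/l/ (word-final) occurs word-finally or immediately before a consonant → [ɫ] by rule 3.

[luˈduhnoɾubxoɫ]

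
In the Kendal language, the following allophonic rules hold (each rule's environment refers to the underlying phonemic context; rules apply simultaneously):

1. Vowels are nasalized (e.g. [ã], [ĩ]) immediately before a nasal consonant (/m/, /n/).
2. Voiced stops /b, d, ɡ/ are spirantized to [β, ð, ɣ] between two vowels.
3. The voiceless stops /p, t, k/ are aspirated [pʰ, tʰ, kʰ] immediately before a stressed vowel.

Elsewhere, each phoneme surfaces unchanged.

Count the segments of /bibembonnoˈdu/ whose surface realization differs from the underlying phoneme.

4

Segments that undergo a rule: /b/ → [β] (rule 2); /e/ → [ẽ] (rule 1); /o/ → [õ] (rule 1); /d/ → [ð] (rule 2).
All other segments surface unchanged.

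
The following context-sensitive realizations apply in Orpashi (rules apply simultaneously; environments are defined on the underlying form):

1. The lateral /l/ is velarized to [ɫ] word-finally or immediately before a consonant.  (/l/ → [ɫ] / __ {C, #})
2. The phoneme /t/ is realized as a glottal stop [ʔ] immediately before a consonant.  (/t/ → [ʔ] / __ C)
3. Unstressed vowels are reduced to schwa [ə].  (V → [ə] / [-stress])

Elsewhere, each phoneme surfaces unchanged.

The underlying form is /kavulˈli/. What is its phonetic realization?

[kəvəɫˈli]

/k/ stays [k].
/a/ — between /k/ and /v/, in an unstressed syllable — surfaces as [ə] (rule 3).
/v/ (between /a/ and /u/): no rule targets it → [v].
/u/ — between /v/ and /l/, in an unstressed syllable — surfaces as [ə] (rule 3).
/l/ — between /u/ and /l/, word-finally or immediately before a consonant — surfaces as [ɫ] (rule 1).
/l/ (between /l/ and /i/) is in the target of rule 1 but the environment (word-finally or immediately before a consonant) is not met → [l].
/i/ — word-final; rule 3 does not apply here → [i].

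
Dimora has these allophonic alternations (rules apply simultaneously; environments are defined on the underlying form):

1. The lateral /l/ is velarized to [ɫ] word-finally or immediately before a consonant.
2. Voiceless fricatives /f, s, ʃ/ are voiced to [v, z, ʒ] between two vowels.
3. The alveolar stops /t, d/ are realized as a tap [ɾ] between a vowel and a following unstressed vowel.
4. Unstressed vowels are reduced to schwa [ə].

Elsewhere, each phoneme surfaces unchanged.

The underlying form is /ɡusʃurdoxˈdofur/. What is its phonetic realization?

[ɡəsʃərdəxˈdovər]

/ɡ/ (word-initial) is unaffected → [ɡ].
Rule 4 applies to /u/ (between /ɡ/ and /s/: in an unstressed syllable) → [ə].
/s/ (between /u/ and /ʃ/) is in the target of rule 2 but the environment (between two vowels) is not met → [s].
/ʃ/ (between /s/ and /u/) fails the environment for rule 2, so it stays [ʃ].
/u/ meets the environment for rule 4 (in an unstressed syllable) → [ə].
/r/ stays [r].
/d/ (between /r/ and /o/) is in the target of rule 3 but the environment (between a vowel and a following unstressed vowel) is not met → [d].
/o/ (between /d/ and /x/): in an unstressed syllable, so rule 4 applies → [ə].
/x/ (between /o/ and /d/) is unaffected → [x].
/d/ (between /x/ and /o/) fails the environment for rule 3, so it stays [d].
/o/ (between /d/ and /f/) is in the target of rule 4 but the environment (in an unstressed syllable) is not met → [o].
/f/ — between /o/ and /u/, between two vowels — surfaces as [v] (rule 2).
/u/ (between /f/ and /r/) occurs in an unstressed syllable → [ə] by rule 4.
/r/ stays [r].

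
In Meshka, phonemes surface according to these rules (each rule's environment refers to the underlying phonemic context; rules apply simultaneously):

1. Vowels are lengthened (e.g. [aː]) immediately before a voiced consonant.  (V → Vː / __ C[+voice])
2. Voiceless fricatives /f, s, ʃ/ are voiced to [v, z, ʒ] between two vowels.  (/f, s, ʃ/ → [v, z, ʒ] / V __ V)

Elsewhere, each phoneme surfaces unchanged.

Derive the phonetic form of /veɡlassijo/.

/v/ — not in any rule's target class → [v].
/e/ (between /v/ and /ɡ/) occurs before a voiced consonant → [eː] by rule 1.
/ɡ/ (between /e/ and /l/): no rule targets it → [ɡ].
/l/ (between /ɡ/ and /a/): no rule targets it → [l].
/a/ (between /l/ and /s/) is in the target of rule 1 but the environment (before a voiced consonant) is not met → [a].
/s/ (between /a/ and /s/) fails the environment for rule 2, so it stays [s].
/s/ — between /s/ and /i/; rule 2 does not apply here → [s].
/i/ — between /s/ and /j/, before a voiced consonant — surfaces as [iː] (rule 1).
/j/ stays [j].
/o/ (word-final) fails the environment for rule 1, so it stays [o].

[veːɡlassiːjo]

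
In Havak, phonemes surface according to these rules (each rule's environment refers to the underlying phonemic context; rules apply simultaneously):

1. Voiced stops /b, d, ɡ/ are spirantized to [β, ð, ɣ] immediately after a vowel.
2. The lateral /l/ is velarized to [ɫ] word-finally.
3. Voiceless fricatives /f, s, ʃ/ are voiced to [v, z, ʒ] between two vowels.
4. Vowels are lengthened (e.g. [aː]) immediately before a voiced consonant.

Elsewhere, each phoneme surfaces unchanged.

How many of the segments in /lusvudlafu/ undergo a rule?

3

Segments that undergo a rule: /u/ → [uː] (rule 4); /d/ → [ð] (rule 1); /f/ → [v] (rule 3).
All other segments surface unchanged.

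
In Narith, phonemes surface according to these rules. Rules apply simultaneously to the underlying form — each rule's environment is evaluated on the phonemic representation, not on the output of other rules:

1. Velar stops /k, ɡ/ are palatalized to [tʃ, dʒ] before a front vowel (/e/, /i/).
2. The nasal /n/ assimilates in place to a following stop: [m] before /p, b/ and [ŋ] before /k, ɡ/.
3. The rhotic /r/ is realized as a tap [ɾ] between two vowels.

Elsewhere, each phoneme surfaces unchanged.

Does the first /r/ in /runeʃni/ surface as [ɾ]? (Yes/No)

/r/ (word-initial) is in the target of rule 3 but the environment (between two vowels) is not met → [r].
The actual realization is [r], not [ɾ].

No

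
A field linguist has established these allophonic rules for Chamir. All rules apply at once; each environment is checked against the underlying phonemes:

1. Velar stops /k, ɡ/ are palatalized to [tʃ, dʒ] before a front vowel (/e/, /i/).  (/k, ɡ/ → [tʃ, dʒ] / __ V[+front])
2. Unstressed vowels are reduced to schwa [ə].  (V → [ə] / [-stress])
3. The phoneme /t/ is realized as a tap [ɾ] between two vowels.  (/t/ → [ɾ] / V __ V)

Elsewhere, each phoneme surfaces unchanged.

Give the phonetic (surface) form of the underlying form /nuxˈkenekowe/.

[nəxˈtʃenəkəwə]

/n/ (word-initial): no rule targets it → [n].
/u/ — between /n/ and /x/, in an unstressed syllable — surfaces as [ə] (rule 2).
/x/ stays [x].
/k/ (between /x/ and /e/): before a front vowel, so rule 1 applies → [tʃ].
/e/ (between /k/ and /n/): rule 2 targets it, but not in an unstressed syllable → unchanged [e].
/n/ (between /e/ and /e/): no rule targets it → [n].
/e/ (between /n/ and /k/): in an unstressed syllable, so rule 2 applies → [ə].
/k/ — between /e/ and /o/; rule 1 does not apply here → [k].
/o/ meets the environment for rule 2 (in an unstressed syllable) → [ə].
/w/ (between /o/ and /e/): no rule targets it → [w].
/e/ (word-final) occurs in an unstressed syllable → [ə] by rule 2.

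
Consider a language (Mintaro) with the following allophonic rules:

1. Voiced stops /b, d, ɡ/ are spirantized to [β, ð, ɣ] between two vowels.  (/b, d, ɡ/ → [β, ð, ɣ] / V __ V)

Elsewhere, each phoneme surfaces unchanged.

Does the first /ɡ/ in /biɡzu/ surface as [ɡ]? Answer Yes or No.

/ɡ/ (between /i/ and /z/): rule 1 targets it, but not between two vowels → unchanged [ɡ].
The actual realization is [ɡ], which matches [ɡ].

Yes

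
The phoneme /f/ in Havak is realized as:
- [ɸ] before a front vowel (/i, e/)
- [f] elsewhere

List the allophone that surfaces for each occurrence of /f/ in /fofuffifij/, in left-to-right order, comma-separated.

[f], [f], [f], [ɸ], [ɸ]

Occurrence 1 (position 1): no conditioning environment matches → elsewhere allophone [f].
Occurrence 2 (position 3): no conditioning environment matches → elsewhere allophone [f].
Occurrence 3 (position 5): no conditioning environment matches → elsewhere allophone [f].
Occurrence 4 (position 6): before a front vowel (/i, e/) → [ɸ].
Occurrence 5 (position 8): before a front vowel (/i, e/) → [ɸ].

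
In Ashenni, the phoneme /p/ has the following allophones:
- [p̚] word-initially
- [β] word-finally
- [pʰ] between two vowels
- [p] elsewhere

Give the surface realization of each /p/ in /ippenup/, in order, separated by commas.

Occurrence 1 (position 2): no conditioning environment matches → elsewhere allophone [p].
Occurrence 2 (position 3): no conditioning environment matches → elsewhere allophone [p].
Occurrence 3 (position 7): word-finally → [β].

[p], [p], [β]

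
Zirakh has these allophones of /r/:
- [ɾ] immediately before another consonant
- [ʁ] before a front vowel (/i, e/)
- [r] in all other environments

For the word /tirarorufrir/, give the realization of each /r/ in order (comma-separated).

[r], [r], [r], [ʁ], [r]

Occurrence 1 (position 3): no conditioning environment matches → elsewhere allophone [r].
Occurrence 2 (position 5): no conditioning environment matches → elsewhere allophone [r].
Occurrence 3 (position 7): no conditioning environment matches → elsewhere allophone [r].
Occurrence 4 (position 10): before a front vowel (/i, e/) → [ʁ].
Occurrence 5 (position 12): no conditioning environment matches → elsewhere allophone [r].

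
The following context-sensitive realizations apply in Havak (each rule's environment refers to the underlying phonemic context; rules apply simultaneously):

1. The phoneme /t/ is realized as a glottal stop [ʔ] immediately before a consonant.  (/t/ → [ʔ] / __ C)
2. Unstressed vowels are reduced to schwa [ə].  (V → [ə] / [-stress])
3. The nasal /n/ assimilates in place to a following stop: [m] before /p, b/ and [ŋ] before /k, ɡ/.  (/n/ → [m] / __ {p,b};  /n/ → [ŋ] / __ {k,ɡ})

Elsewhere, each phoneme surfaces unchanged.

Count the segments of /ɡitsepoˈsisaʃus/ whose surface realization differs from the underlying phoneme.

6

Segments that undergo a rule: /i/ → [ə] (rule 2); /t/ → [ʔ] (rule 1); /e/ → [ə] (rule 2); /o/ → [ə] (rule 2); /a/ → [ə] (rule 2); /u/ → [ə] (rule 2).
All other segments surface unchanged.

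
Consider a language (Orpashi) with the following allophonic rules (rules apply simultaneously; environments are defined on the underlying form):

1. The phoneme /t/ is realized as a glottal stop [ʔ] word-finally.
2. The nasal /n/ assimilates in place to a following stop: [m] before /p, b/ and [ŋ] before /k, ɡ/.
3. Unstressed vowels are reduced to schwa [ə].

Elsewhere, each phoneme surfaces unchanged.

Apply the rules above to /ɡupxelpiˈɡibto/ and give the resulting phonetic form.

[ɡəpxəlpəˈɡibtə]

/ɡ/ (word-initial): no rule targets it → [ɡ].
Rule 3 applies to /u/ (between /ɡ/ and /p/: in an unstressed syllable) → [ə].
/p/ stays [p].
/x/ — not in any rule's target class → [x].
/e/ meets the environment for rule 3 (in an unstressed syllable) → [ə].
/l/ (between /e/ and /p/) is unaffected → [l].
/p/ (between /l/ and /i/): no rule targets it → [p].
/i/ (between /p/ and /ɡ/): in an unstressed syllable, so rule 3 applies → [ə].
/ɡ/ — not in any rule's target class → [ɡ].
/i/ (between /ɡ/ and /b/) is in the target of rule 3 but the environment (in an unstressed syllable) is not met → [i].
/b/ (between /i/ and /t/) is unaffected → [b].
/t/ (between /b/ and /o/) is in the target of rule 1 but the environment (word-finally) is not met → [t].
Rule 3 applies to /o/ (word-final: in an unstressed syllable) → [ə].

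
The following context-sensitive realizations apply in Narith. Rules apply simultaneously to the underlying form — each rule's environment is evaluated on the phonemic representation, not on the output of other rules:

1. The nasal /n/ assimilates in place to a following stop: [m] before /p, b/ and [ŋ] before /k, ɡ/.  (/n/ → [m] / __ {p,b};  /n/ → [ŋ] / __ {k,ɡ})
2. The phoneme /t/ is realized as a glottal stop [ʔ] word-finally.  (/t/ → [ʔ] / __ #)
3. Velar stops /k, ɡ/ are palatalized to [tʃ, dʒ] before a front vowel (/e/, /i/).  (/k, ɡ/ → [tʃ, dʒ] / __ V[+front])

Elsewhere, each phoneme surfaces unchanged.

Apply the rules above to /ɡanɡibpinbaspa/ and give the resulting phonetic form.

[ɡaŋdʒibpimbaspa]

/ɡ/ (word-initial) is in the target of rule 3 but the environment (before a front vowel) is not met → [ɡ].
/a/ stays [a].
/n/ (between /a/ and /ɡ/): before a labial or velar stop, so rule 1 applies → [ŋ].
/ɡ/ (between /n/ and /i/) occurs before a front vowel → [dʒ] by rule 3.
/i/ (between /ɡ/ and /b/) is unaffected → [i].
/b/ stays [b].
/p/ (between /b/ and /i/) is unaffected → [p].
/i/ (between /p/ and /n/): no rule targets it → [i].
/n/ (between /i/ and /b/): before a labial or velar stop, so rule 1 applies → [m].
/b/ stays [b].
/a/ — not in any rule's target class → [a].
/s/ (between /a/ and /p/): no rule targets it → [s].
/p/ (between /s/ and /a/): no rule targets it → [p].
/a/ (word-final) is unaffected → [a].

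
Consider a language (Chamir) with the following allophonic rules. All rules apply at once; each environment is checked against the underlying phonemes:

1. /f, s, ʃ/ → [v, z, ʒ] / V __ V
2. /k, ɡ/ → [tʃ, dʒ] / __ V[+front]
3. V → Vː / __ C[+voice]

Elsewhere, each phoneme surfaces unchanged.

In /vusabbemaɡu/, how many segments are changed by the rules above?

Segments that undergo a rule: /s/ → [z] (rule 1); /a/ → [aː] (rule 3); /e/ → [eː] (rule 3); /a/ → [aː] (rule 3).
All other segments surface unchanged.

4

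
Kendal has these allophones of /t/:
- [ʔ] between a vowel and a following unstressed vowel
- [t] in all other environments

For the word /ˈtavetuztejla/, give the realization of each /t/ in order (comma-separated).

[t], [ʔ], [t]

Occurrence 1 (position 1): no conditioning environment matches → elsewhere allophone [t].
Occurrence 2 (position 5): between a vowel and a following unstressed vowel → [ʔ].
Occurrence 3 (position 8): no conditioning environment matches → elsewhere allophone [t].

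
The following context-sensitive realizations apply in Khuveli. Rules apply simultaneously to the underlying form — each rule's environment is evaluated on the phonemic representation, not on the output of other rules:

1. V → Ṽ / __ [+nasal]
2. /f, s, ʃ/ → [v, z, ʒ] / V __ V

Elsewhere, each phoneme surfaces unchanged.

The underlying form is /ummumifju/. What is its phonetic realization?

[ũmmũmifju]

/u/ meets the environment for rule 1 (before a nasal consonant) → [ũ].
/u/ meets the environment for rule 1 (before a nasal consonant) → [ũ].
/i/ (between /m/ and /f/) fails the environment for rule 1, so it stays [i].
/f/ (between /i/ and /j/): rule 2 targets it, but not between two vowels → unchanged [f].
/u/ (word-final) is in the target of rule 1 but the environment (before a nasal consonant) is not met → [u].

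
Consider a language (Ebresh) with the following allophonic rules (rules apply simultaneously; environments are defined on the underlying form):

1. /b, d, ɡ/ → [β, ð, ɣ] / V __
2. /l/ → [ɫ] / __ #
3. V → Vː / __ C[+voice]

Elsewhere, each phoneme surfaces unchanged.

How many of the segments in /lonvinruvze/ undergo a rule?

Segments that undergo a rule: /o/ → [oː] (rule 3); /i/ → [iː] (rule 3); /u/ → [uː] (rule 3).
All other segments surface unchanged.

3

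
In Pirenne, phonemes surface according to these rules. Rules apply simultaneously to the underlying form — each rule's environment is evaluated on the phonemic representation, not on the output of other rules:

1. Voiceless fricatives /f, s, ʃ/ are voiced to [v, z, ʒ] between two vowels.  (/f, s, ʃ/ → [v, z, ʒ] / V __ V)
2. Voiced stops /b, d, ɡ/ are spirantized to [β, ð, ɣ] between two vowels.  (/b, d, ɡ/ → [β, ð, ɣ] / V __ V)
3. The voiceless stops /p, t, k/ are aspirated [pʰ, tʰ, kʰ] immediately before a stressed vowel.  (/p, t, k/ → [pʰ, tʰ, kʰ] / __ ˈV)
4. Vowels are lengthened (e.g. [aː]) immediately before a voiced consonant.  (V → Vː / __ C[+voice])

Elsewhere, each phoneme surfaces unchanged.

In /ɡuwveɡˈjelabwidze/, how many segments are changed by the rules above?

5

Segments that undergo a rule: /u/ → [uː] (rule 4); /e/ → [eː] (rule 4); /e/ → [eː] (rule 4); /a/ → [aː] (rule 4); /i/ → [iː] (rule 4).
All other segments surface unchanged.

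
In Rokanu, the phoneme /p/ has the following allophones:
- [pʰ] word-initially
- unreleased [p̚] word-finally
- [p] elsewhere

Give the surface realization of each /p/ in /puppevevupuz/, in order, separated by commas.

Occurrence 1 (position 1): word-initially → [pʰ].
Occurrence 2 (position 3): no conditioning environment matches → elsewhere allophone [p].
Occurrence 3 (position 4): no conditioning environment matches → elsewhere allophone [p].
Occurrence 4 (position 10): no conditioning environment matches → elsewhere allophone [p].

[pʰ], [p], [p], [p]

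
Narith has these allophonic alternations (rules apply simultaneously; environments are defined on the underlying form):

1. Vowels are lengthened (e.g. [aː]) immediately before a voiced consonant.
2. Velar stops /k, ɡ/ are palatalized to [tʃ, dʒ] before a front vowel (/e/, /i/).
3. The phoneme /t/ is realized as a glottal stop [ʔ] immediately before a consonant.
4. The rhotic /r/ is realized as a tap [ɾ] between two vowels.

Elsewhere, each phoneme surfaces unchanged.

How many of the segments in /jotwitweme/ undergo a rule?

3

Segments that undergo a rule: /t/ → [ʔ] (rule 3); /t/ → [ʔ] (rule 3); /e/ → [eː] (rule 1).
All other segments surface unchanged.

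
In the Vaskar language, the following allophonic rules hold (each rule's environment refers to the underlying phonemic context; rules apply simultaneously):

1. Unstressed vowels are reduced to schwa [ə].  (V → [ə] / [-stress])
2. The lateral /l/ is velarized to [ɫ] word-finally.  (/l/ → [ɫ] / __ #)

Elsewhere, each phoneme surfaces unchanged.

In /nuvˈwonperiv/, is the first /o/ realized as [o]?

/o/ — between /w/ and /n/; rule 1 does not apply here → [o].
The actual realization is [o], which matches [o].

Yes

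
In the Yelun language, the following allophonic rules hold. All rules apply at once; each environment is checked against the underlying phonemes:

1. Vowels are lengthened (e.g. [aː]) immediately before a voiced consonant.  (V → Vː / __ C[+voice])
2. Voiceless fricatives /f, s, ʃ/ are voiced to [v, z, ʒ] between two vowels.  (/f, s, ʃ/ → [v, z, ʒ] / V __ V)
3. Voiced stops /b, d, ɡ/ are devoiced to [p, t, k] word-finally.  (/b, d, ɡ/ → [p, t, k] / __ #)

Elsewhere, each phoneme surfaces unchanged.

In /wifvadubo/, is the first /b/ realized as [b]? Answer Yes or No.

/b/ (between /u/ and /o/) fails the environment for rule 3, so it stays [b].
The actual realization is [b], which matches [b].

Yes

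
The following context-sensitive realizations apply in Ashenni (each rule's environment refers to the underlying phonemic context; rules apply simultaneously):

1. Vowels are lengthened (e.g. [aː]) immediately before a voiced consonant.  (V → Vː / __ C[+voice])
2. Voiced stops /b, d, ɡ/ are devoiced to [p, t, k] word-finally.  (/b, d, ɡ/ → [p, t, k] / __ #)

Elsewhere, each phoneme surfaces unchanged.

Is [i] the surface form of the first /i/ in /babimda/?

Rule 1 applies to /i/ (between /b/ and /m/: before a voiced consonant) → [iː].
The actual realization is [iː], not [i].

No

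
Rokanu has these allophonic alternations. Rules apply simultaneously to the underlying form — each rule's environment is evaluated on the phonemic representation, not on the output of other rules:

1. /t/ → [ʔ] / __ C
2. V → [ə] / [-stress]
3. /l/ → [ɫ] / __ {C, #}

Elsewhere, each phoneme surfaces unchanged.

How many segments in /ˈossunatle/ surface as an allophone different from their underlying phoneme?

4

Segments that undergo a rule: /u/ → [ə] (rule 2); /a/ → [ə] (rule 2); /t/ → [ʔ] (rule 1); /e/ → [ə] (rule 2).
All other segments surface unchanged.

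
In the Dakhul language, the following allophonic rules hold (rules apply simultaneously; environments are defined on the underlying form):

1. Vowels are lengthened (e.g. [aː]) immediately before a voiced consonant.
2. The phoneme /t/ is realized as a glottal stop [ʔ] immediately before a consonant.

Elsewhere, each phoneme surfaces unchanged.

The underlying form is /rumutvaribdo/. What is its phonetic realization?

/r/ (word-initial): no rule targets it → [r].
/u/ — between /r/ and /m/, before a voiced consonant — surfaces as [uː] (rule 1).
/m/ (between /u/ and /u/): no rule targets it → [m].
/u/ (between /m/ and /t/): rule 1 targets it, but not before a voiced consonant → unchanged [u].
/t/ (between /u/ and /v/): immediately before a consonant, so rule 2 applies → [ʔ].
/v/ (between /t/ and /a/) is unaffected → [v].
/a/ (between /v/ and /r/): before a voiced consonant, so rule 1 applies → [aː].
/r/ (between /a/ and /i/) is unaffected → [r].
Rule 1 applies to /i/ (between /r/ and /b/: before a voiced consonant) → [iː].
/b/ stays [b].
/d/ (between /b/ and /o/): no rule targets it → [d].
/o/ (word-final) fails the environment for rule 1, so it stays [o].

[ruːmuʔvaːriːbdo]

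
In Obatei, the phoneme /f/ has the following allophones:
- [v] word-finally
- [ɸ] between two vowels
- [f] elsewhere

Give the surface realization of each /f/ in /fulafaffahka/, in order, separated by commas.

Occurrence 1 (position 1): no conditioning environment matches → elsewhere allophone [f].
Occurrence 2 (position 5): between two vowels → [ɸ].
Occurrence 3 (position 7): no conditioning environment matches → elsewhere allophone [f].
Occurrence 4 (position 8): no conditioning environment matches → elsewhere allophone [f].

[f], [ɸ], [f], [f]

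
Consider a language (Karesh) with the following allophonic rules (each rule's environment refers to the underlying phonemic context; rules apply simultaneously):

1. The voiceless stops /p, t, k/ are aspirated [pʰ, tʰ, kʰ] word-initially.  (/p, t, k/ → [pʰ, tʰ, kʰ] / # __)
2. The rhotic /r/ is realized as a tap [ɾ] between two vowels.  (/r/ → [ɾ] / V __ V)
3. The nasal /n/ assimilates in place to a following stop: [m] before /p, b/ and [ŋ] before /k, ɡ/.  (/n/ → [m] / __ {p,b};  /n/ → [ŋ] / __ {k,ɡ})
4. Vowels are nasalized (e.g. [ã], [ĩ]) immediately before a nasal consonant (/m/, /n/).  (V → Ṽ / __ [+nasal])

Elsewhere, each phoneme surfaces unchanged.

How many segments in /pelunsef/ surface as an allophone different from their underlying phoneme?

2

Segments that undergo a rule: /p/ → [pʰ] (rule 1); /u/ → [ũ] (rule 4).
All other segments surface unchanged.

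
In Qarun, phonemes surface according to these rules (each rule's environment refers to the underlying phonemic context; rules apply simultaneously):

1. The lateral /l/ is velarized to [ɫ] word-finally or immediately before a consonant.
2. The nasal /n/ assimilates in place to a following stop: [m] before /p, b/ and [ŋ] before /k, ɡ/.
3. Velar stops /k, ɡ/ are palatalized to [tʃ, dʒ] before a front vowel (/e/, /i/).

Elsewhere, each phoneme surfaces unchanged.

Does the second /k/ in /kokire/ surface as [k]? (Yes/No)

No

Rule 3 applies to /k/ (between /o/ and /i/: before a front vowel) → [tʃ].
The actual realization is [tʃ], not [k].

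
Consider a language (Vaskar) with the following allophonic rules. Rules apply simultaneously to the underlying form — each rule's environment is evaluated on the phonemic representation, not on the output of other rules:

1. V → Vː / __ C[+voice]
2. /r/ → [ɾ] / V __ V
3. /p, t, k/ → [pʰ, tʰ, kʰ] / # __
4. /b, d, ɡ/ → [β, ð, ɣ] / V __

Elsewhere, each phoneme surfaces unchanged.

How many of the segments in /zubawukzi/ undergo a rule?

3

Segments that undergo a rule: /u/ → [uː] (rule 1); /b/ → [β] (rule 4); /a/ → [aː] (rule 1).
All other segments surface unchanged.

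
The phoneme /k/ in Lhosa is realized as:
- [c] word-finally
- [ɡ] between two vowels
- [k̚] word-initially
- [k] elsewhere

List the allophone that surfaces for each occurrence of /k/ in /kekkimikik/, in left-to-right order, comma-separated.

Occurrence 1 (position 1): word-initially → [k̚].
Occurrence 2 (position 3): no conditioning environment matches → elsewhere allophone [k].
Occurrence 3 (position 4): no conditioning environment matches → elsewhere allophone [k].
Occurrence 4 (position 8): between two vowels → [ɡ].
Occurrence 5 (position 10): word-finally → [c].

[k̚], [k], [k], [ɡ], [c]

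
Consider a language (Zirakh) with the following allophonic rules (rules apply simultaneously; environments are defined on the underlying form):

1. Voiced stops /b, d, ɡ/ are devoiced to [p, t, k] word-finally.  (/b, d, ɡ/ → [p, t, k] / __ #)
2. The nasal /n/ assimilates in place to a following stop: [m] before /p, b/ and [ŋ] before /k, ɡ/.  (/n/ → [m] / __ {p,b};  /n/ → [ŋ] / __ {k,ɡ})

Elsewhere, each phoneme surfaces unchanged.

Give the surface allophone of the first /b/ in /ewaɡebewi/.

/b/ (between /e/ and /e/) fails the environment for rule 1, so it stays [b].

[b]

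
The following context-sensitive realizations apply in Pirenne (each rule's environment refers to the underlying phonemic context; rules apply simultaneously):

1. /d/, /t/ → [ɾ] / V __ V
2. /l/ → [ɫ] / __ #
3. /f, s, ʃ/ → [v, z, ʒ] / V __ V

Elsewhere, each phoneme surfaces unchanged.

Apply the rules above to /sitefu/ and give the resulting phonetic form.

[siɾevu]

/s/ (word-initial) is in the target of rule 3 but the environment (between two vowels) is not met → [s].
/i/ (between /s/ and /t/) is unaffected → [i].
/t/ meets the environment for rule 1 (between two vowels) → [ɾ].
/e/ — not in any rule's target class → [e].
/f/ meets the environment for rule 3 (between two vowels) → [v].
/u/ stays [u].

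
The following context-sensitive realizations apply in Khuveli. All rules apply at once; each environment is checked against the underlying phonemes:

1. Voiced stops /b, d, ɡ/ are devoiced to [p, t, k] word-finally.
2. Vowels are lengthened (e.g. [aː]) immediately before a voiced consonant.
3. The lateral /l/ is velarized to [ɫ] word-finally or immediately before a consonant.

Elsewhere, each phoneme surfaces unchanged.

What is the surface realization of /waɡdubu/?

[waːɡduːbu]

/w/ (word-initial) is unaffected → [w].
/a/ (between /w/ and /ɡ/): before a voiced consonant, so rule 2 applies → [aː].
/ɡ/ (between /a/ and /d/) is in the target of rule 1 but the environment (word-finally) is not met → [ɡ].
/d/ (between /ɡ/ and /u/) is in the target of rule 1 but the environment (word-finally) is not met → [d].
Rule 2 applies to /u/ (between /d/ and /b/: before a voiced consonant) → [uː].
/b/ (between /u/ and /u/) fails the environment for rule 1, so it stays [b].
/u/ — word-final; rule 2 does not apply here → [u].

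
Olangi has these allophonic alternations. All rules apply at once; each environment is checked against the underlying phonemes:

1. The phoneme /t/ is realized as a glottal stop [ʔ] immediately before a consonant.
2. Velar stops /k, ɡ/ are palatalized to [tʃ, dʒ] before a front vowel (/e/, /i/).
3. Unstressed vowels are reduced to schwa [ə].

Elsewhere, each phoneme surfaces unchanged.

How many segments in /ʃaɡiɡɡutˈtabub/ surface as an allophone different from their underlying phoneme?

6

Segments that undergo a rule: /a/ → [ə] (rule 3); /ɡ/ → [dʒ] (rule 2); /i/ → [ə] (rule 3); /u/ → [ə] (rule 3); /t/ → [ʔ] (rule 1); /u/ → [ə] (rule 3).
All other segments surface unchanged.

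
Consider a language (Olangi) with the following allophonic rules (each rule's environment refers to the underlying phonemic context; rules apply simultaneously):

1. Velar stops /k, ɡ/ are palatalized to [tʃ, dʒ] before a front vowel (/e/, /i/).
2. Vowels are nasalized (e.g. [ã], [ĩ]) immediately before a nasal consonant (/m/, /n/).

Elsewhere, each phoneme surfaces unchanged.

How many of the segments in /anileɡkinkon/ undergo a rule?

Segments that undergo a rule: /a/ → [ã] (rule 2); /k/ → [tʃ] (rule 1); /i/ → [ĩ] (rule 2); /o/ → [õ] (rule 2).
All other segments surface unchanged.

4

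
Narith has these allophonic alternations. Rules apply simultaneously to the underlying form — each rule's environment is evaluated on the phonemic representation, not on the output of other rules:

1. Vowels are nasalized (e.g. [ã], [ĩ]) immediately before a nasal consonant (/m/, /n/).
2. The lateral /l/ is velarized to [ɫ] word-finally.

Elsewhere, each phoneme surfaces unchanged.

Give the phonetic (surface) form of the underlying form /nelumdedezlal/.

[nelũmdedezlaɫ]

/e/ (between /n/ and /l/) is in the target of rule 1 but the environment (before a nasal consonant) is not met → [e].
/l/ (between /e/ and /u/) is in the target of rule 2 but the environment (word-finally) is not met → [l].
/u/ — between /l/ and /m/, before a nasal consonant — surfaces as [ũ] (rule 1).
/e/ — between /d/ and /d/; rule 1 does not apply here → [e].
/e/ (between /d/ and /z/) fails the environment for rule 1, so it stays [e].
/l/ (between /z/ and /a/) fails the environment for rule 2, so it stays [l].
/a/ (between /l/ and /l/) is in the target of rule 1 but the environment (before a nasal consonant) is not met → [a].
/l/ meets the environment for rule 2 (word-finally) → [ɫ].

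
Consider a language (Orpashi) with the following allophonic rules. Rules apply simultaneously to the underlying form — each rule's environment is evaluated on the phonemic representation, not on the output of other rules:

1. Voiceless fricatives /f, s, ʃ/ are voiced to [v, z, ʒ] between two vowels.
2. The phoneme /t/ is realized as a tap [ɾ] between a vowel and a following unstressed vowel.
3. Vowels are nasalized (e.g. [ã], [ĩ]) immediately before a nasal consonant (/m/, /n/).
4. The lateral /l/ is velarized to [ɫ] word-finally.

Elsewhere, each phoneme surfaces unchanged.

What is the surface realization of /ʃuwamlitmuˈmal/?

[ʃuwãmlitmũˈmaɫ]

/ʃ/ — word-initial; rule 1 does not apply here → [ʃ].
/u/ (between /ʃ/ and /w/) is in the target of rule 3 but the environment (before a nasal consonant) is not met → [u].
/a/ meets the environment for rule 3 (before a nasal consonant) → [ã].
/l/ (between /m/ and /i/) fails the environment for rule 4, so it stays [l].
/i/ (between /l/ and /t/) is in the target of rule 3 but the environment (before a nasal consonant) is not met → [i].
/t/ (between /i/ and /m/): rule 2 targets it, but not between a vowel and a following unstressed vowel → unchanged [t].
/u/ (between /m/ and /m/): before a nasal consonant, so rule 3 applies → [ũ].
/a/ — between /m/ and /l/; rule 3 does not apply here → [a].
/l/ (word-final): word-finally, so rule 4 applies → [ɫ].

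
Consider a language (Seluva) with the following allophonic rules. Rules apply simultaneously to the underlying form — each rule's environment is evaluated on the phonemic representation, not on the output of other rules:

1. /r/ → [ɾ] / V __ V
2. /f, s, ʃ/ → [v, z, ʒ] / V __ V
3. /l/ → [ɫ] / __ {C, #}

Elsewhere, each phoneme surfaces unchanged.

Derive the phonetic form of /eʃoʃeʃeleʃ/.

/e/ (word-initial) is unaffected → [e].
/ʃ/ — between /e/ and /o/, between two vowels — surfaces as [ʒ] (rule 2).
/o/ (between /ʃ/ and /ʃ/): no rule targets it → [o].
/ʃ/ (between /o/ and /e/): between two vowels, so rule 2 applies → [ʒ].
/e/ (between /ʃ/ and /ʃ/): no rule targets it → [e].
Rule 2 applies to /ʃ/ (between /e/ and /e/: between two vowels) → [ʒ].
/e/ stays [e].
/l/ (between /e/ and /e/) fails the environment for rule 3, so it stays [l].
/e/ stays [e].
/ʃ/ (word-final) is in the target of rule 2 but the environment (between two vowels) is not met → [ʃ].

[eʒoʒeʒeleʃ]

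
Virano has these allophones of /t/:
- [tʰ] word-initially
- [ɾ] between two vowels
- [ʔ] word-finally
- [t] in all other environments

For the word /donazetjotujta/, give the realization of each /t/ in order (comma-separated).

Occurrence 1 (position 7): no conditioning environment matches → elsewhere allophone [t].
Occurrence 2 (position 10): between two vowels → [ɾ].
Occurrence 3 (position 13): no conditioning environment matches → elsewhere allophone [t].

[t], [ɾ], [t]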